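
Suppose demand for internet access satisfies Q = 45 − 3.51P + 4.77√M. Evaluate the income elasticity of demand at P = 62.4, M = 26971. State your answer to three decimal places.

0.643

At P = 62.4, M = 26971: Q = 609.346.
Holding P constant, ∂Q/∂M = 4.77/(2√M) = 0.0145224.
η_M = (∂Q/∂M)·(M/Q) = 0.0145224 × (26971/609.346) = 0.643.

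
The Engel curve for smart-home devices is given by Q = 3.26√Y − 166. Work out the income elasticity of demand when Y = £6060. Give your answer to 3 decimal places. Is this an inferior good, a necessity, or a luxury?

1.446 (luxury)

At Y = 6060: Q = 87.778.
dQ/dY = 3.26/(2√Y) = 0.0209388 at this income.
η = (dQ/dY)·(Y/Q) = 0.0209388 × (6060/87.778) = 1.446.
Since η > 1, the good is a luxury.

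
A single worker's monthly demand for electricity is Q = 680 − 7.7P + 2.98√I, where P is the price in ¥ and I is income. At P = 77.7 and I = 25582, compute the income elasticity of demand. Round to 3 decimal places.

At P = 77.7, I = 25582: Q = 558.342.
Holding P constant, ∂Q/∂I = 2.98/(2√I) = 0.00931578.
η_I = (∂Q/∂I)·(I/Q) = 0.00931578 × (25582/558.342) = 0.427.

0.427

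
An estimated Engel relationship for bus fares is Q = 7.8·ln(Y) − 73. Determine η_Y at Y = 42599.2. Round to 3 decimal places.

0.769

At Y = 42599.2: Q = 10.145.
dQ/dY = 7.8/Y = 0.000183102 at this income.
η = (dQ/dY)·(Y/Q) = 0.000183102 × (42599.2/10.145) = 0.769.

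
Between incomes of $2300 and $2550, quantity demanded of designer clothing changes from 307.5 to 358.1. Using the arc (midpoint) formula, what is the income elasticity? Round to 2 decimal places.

1.47

ΔQ = 358.1 − 307.5 = 50.6; midpoint Q̄ = (307.5 + 358.1)/2 = 332.8.
ΔI = 2550 − 2300 = 250; midpoint Ī = (2300 + 2550)/2 = 2425.
η = (ΔQ/Q̄) ÷ (ΔI/Ī) = (50.6/332.8) ÷ (250/2425) = 1.47.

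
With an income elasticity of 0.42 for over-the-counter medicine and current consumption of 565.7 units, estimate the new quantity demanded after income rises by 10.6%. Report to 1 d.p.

590.9

%ΔQ ≈ η × %ΔI = 0.42 × 10.6% = 4.452%.
New Q ≈ 565.7 × (1 + 0.04452) = 590.9.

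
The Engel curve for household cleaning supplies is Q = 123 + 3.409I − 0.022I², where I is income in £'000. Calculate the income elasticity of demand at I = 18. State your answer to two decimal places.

At I = 18: Q = 177.2340.
dQ/dI = 3.409 − 0.044I = 2.61700.
η = (dQ/dI)·(I/Q) = 2.61700 × (18/177.2340) = 0.27.

0.27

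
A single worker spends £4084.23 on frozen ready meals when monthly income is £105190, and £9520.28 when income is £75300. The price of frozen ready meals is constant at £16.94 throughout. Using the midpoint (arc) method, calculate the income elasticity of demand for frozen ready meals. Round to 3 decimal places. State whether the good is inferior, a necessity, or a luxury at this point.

With a constant price, Q₁ = 4084.23/16.94 = 241.100 and Q₂ = 9520.28/16.94 = 562.000 (equivalently, work directly with expenditure since P cancels).
Midpoint %ΔQ = (9520.28 − 4084.23)/6802.26 = 0.79915; midpoint %ΔI = (75300 − 105190)/90245 = -0.33121.
η = 0.79915 / -0.33121 = -2.413.
η < 0 ⇒ inferior good.

-2.413 (inferior good)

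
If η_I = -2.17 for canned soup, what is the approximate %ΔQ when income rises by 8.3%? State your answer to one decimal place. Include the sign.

-18.0%

%ΔQ ≈ η × %ΔI = -2.17 × 8.3% = -18.0%.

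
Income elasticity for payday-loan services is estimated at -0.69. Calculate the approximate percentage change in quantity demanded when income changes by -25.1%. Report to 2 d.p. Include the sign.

17.32%

%ΔQ ≈ η × %ΔI = -0.69 × (-25.1%) = 17.32%.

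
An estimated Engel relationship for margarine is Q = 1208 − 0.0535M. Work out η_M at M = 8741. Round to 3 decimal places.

At M = 8741: Q = 740.357.
dQ/dM = −0.0535.
η = (dQ/dM)·(M/Q) = -0.0535 × (8741/740.357) = -0.632.

-0.632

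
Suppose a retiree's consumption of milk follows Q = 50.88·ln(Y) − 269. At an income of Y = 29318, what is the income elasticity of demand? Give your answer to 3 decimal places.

At Y = 29318: Q = 254.349.
dQ/dY = 50.88/Y = 0.00173545 at this income.
η = (dQ/dY)·(Y/Q) = 0.00173545 × (29318/254.349) = 0.200.

0.200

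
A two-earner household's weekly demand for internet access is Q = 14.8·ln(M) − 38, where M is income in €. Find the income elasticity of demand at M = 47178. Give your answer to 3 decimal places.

At M = 47178: Q = 121.273.
dQ/dM = 14.8/M = 0.000313706 at this income.
η = (dQ/dM)·(M/Q) = 0.000313706 × (47178/121.273) = 0.122.

0.122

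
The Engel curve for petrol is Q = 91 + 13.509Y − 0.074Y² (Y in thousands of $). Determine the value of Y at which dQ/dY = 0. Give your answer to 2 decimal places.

91.28

dQ/dY = 13.509 − 0.148Y.
The good is inferior where dQ/dY < 0. Setting dQ/dY = 0 gives Y = 13.509 / 0.148 = 91.28.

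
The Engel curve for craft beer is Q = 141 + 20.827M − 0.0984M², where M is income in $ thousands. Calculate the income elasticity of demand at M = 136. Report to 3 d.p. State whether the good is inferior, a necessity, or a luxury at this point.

-0.700 (inferior good)

At M = 136: Q = 1153.4656.
dQ/dM = 20.827 − 0.1968M = -5.93780.
η = (dQ/dM)·(M/Q) = -5.93780 × (136/1153.4656) = -0.700.
η < 0 ⇒ inferior good.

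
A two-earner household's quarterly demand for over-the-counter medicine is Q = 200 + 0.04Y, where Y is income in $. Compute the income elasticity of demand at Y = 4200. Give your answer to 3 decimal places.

0.457

At Y = 4200: Q = 368.000.
dQ/dY = 0.04.
η = (dQ/dY)·(Y/Q) = 0.04 × (4200/368.000) = 0.457.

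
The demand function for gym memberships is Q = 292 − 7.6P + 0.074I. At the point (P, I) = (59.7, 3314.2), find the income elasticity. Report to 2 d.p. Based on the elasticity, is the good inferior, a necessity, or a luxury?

At P = 59.7, I = 3314.2: Q = 83.531.
Holding P constant, ∂Q/∂I = 0.074.
η_I = (∂Q/∂I)·(I/Q) = 0.074 × (3314.2/83.531) = 2.94.
Since η > 1, this is a luxury.

2.94 (luxury)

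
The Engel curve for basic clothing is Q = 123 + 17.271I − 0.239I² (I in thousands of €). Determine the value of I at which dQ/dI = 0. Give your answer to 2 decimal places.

36.13

dQ/dI = 17.271 − 0.478I.
The good is inferior where dQ/dI < 0. Setting dQ/dI = 0 gives I = 17.271 / 0.478 = 36.13.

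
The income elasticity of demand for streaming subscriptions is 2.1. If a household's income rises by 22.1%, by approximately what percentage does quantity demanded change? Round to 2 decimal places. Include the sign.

46.41%

%ΔQ ≈ η × %ΔI = 2.1 × 22.1% = 46.41%.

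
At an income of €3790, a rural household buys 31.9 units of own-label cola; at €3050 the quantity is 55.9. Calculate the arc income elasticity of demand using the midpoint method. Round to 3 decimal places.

ΔQ = 55.9 − 31.9 = 24; midpoint Q̄ = (31.9 + 55.9)/2 = 43.9.
ΔI = 3050 − 3790 = -740; midpoint Ī = (3790 + 3050)/2 = 3420.
η = (ΔQ/Q̄) ÷ (ΔI/Ī) = (24/43.9) ÷ (-740/3420) = -2.527.

-2.527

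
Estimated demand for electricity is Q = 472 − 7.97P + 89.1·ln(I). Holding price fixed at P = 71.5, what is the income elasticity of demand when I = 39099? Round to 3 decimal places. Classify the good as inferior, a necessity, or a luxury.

At P = 71.5, I = 39099: Q = 844.275.
Holding P constant, ∂Q/∂I = 89.1/I = 0.00227883.
η_I = (∂Q/∂I)·(I/Q) = 0.00227883 × (39099/844.275) = 0.106.
Since 0 < η < 1, this is a necessity.

0.106 (necessity)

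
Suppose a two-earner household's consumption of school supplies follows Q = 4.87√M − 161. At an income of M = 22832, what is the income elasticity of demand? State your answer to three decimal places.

0.640

At M = 22832: Q = 574.870.
dQ/dM = 4.87/(2√M) = 0.0161149 at this income.
η = (dQ/dM)·(M/Q) = 0.0161149 × (22832/574.870) = 0.640.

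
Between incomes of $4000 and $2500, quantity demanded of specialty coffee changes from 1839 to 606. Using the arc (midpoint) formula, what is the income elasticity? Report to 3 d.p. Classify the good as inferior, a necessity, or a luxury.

2.185 (luxury)

ΔQ = 606 − 1839 = -1233; midpoint Q̄ = (1839 + 606)/2 = 1222.5.
ΔI = 2500 − 4000 = -1500; midpoint Ī = (4000 + 2500)/2 = 3250.
η = (ΔQ/Q̄) ÷ (ΔI/Ī) = (-1233/1222.5) ÷ (-1500/3250) = 2.185.
η > 1 ⇒ luxury.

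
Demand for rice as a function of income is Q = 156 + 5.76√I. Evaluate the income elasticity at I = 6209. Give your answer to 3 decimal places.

At I = 6209: Q = 609.872.
dQ/dI = 5.76/(2√I) = 0.0365495 at this income.
η = (dQ/dI)·(I/Q) = 0.0365495 × (6209/609.872) = 0.372.

0.372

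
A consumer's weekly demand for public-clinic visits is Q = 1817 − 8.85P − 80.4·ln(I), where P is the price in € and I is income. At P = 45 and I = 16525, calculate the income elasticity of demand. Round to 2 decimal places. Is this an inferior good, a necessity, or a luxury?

At P = 45, I = 16525: Q = 637.855.
Holding P constant, ∂Q/∂I = -80.4/I = -0.00486536.
η_I = (∂Q/∂I)·(I/Q) = -0.00486536 × (16525/637.855) = -0.13.
Since η < 0, this is an inferior good.

-0.13 (inferior good)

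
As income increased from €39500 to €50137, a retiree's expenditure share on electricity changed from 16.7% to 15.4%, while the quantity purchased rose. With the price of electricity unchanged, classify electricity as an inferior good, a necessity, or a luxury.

Quantity rises but the budget share falls as income rises, so 0 < η < 1.

necessity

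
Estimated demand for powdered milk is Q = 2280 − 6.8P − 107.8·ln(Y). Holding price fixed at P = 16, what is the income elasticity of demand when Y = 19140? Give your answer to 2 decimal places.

At P = 16, Y = 19140: Q = 1108.342.
Holding P constant, ∂Q/∂Y = -107.8/Y = -0.00563218.
η_Y = (∂Q/∂Y)·(Y/Q) = -0.00563218 × (19140/1108.342) = -0.10.

-0.10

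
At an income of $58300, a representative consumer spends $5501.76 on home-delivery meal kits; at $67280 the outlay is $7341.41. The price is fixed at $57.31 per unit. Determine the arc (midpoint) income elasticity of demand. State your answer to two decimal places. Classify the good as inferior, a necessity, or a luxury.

2.00 (luxury)

With a constant price, Q₁ = 5501.76/57.31 = 96.000 and Q₂ = 7341.41/57.31 = 128.100 (equivalently, work directly with expenditure since P cancels).
Midpoint %ΔQ = (7341.41 − 5501.76)/6421.59 = 0.28648; midpoint %ΔI = (67280 − 58300)/62790 = 0.14302.
η = 0.28648 / 0.14302 = 2.00.
η > 1 ⇒ luxury.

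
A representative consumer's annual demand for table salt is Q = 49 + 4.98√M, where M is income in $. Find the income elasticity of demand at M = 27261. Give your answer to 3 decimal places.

0.472

At M = 27261: Q = 871.243.
dQ/dM = 4.98/(2√M) = 0.0150809 at this income.
η = (dQ/dM)·(M/Q) = 0.0150809 × (27261/871.243) = 0.472.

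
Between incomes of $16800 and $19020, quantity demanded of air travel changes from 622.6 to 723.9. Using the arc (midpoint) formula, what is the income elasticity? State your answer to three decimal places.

1.214

ΔQ = 723.9 − 622.6 = 101.3; midpoint Q̄ = (622.6 + 723.9)/2 = 673.25.
ΔI = 19020 − 16800 = 2220; midpoint Ī = (16800 + 19020)/2 = 17910.
η = (ΔQ/Q̄) ÷ (ΔI/Ī) = (101.3/673.25) ÷ (2220/17910) = 1.214.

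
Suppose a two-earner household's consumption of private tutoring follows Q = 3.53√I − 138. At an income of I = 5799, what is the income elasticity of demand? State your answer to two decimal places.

At I = 5799: Q = 130.814.
dQ/dI = 3.53/(2√I) = 0.0231776 at this income.
η = (dQ/dI)·(I/Q) = 0.0231776 × (5799/130.814) = 1.03.

1.03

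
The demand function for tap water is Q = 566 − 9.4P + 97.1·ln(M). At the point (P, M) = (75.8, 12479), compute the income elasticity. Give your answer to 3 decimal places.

0.126

At P = 75.8, M = 12479: Q = 769.308.
Holding P constant, ∂Q/∂M = 97.1/M = 0.00778107.
η_M = (∂Q/∂M)·(M/Q) = 0.00778107 × (12479/769.308) = 0.126.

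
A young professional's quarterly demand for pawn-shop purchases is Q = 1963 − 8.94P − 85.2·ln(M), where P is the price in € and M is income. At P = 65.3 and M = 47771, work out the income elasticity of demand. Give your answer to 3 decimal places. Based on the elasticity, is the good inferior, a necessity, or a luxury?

At P = 65.3, M = 47771: Q = 461.258.
Holding P constant, ∂Q/∂M = -85.2/M = -0.00178351.
η_M = (∂Q/∂M)·(M/Q) = -0.00178351 × (47771/461.258) = -0.185.
Since η < 0, this is an inferior good.

-0.185 (inferior good)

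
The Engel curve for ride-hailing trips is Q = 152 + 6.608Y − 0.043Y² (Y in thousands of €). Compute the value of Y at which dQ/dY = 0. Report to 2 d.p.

76.84

dQ/dY = 6.608 − 0.086Y.
The good is inferior where dQ/dY < 0. Setting dQ/dY = 0 gives Y = 6.608 / 0.086 = 76.84.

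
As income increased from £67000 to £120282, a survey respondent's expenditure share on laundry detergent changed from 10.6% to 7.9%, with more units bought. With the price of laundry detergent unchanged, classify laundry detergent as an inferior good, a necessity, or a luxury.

necessity

Quantity rises but the budget share falls as income rises, so 0 < η < 1.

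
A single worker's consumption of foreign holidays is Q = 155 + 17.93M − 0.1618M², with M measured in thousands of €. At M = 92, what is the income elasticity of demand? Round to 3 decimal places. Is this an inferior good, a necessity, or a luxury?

-2.504 (inferior good)

At M = 92: Q = 435.0848.
dQ/dM = 17.93 − 0.3236M = -11.84120.
η = (dQ/dM)·(M/Q) = -11.84120 × (92/435.0848) = -2.504.
η < 0 ⇒ inferior good.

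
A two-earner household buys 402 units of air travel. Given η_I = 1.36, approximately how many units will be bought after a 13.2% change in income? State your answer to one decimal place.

%ΔQ ≈ η × %ΔI = 1.36 × 13.2% = 17.952%.
New Q ≈ 402 × (1 + 0.17952) = 474.2.

474.2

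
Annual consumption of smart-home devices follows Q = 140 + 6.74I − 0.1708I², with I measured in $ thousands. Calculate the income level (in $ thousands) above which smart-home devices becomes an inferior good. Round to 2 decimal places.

19.73

dQ/dI = 6.74 − 0.3416I.
The good is inferior where dQ/dI < 0. Setting dQ/dI = 0 gives I = 6.74 / 0.3416 = 19.73.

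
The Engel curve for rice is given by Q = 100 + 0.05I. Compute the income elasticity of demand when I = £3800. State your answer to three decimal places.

0.655

At I = 3800: Q = 290.000.
dQ/dI = 0.05.
η = (dQ/dI)·(I/Q) = 0.05 × (3800/290.000) = 0.655.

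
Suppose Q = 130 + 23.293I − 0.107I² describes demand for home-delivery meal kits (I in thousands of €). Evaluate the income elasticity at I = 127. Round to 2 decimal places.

At I = 127: Q = 1362.4080.
dQ/dI = 23.293 − 0.214I = -3.88500.
η = (dQ/dI)·(I/Q) = -3.88500 × (127/1362.4080) = -0.36.

-0.36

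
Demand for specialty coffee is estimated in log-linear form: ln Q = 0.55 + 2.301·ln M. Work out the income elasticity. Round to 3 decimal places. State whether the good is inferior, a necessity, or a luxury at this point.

In a log-linear demand, the coefficient on ln M is the income elasticity.
So η = 2.301.
η > 1 ⇒ luxury.

2.301 (luxury)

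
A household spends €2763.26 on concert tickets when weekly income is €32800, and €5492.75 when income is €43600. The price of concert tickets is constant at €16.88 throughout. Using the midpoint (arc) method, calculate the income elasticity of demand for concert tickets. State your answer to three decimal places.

2.339

With a constant price, Q₁ = 2763.26/16.88 = 163.700 and Q₂ = 5492.75/16.88 = 325.400 (equivalently, work directly with expenditure since P cancels).
Midpoint %ΔQ = (5492.75 − 2763.26)/4128.01 = 0.66121; midpoint %ΔI = (43600 − 32800)/38200 = 0.28272.
η = 0.66121 / 0.28272 = 2.339.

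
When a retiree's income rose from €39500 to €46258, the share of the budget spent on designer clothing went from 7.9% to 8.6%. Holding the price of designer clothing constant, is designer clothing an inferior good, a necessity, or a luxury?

The budget share rises as income rises, so η > 1.

luxury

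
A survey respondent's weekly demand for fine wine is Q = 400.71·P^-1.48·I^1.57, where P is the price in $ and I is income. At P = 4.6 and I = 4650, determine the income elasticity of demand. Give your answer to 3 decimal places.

1.570

For a multiplicative demand Q = A·P^α·I^β, the income elasticity is β everywhere.
Here β = 1.57, so η = 1.570.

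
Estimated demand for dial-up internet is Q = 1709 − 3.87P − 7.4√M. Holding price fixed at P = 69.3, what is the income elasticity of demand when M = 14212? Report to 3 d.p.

-0.790

At P = 69.3, M = 14212: Q = 558.625.
Holding P constant, ∂Q/∂M = -7.4/(2√M) = -0.0310366.
η_M = (∂Q/∂M)·(M/Q) = -0.0310366 × (14212/558.625) = -0.790.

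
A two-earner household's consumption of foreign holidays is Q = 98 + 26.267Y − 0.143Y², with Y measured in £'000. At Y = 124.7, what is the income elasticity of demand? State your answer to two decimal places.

At Y = 124.7: Q = 1149.8320.
dQ/dY = 26.267 − 0.286Y = -9.39720.
η = (dQ/dY)·(Y/Q) = -9.39720 × (124.7/1149.8320) = -1.02.

-1.02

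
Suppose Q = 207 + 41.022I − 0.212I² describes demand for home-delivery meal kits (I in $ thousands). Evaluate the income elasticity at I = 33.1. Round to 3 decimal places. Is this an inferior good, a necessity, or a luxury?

At I = 33.1: Q = 1332.5589.
dQ/dI = 41.022 − 0.424I = 26.98760.
η = (dQ/dI)·(I/Q) = 26.98760 × (33.1/1332.5589) = 0.670.
0 < η < 1 ⇒ necessity.

0.670 (necessity)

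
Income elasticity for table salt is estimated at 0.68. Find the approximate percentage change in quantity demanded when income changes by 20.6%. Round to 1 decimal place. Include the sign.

%ΔQ ≈ η × %ΔI = 0.68 × 20.6% = 14.0%.

14.0%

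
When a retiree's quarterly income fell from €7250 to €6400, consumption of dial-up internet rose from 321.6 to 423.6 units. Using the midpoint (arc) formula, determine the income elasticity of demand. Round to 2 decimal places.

ΔQ = 423.6 − 321.6 = 102; midpoint Q̄ = (321.6 + 423.6)/2 = 372.6.
ΔI = 6400 − 7250 = -850; midpoint Ī = (7250 + 6400)/2 = 6825.
η = (ΔQ/Q̄) ÷ (ΔI/Ī) = (102/372.6) ÷ (-850/6825) = -2.20.

-2.20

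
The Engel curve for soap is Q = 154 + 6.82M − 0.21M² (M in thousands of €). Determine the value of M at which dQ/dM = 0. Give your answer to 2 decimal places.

16.24

dQ/dM = 6.82 − 0.42M.
The good is inferior where dQ/dM < 0. Setting dQ/dM = 0 gives M = 6.82 / 0.42 = 16.24.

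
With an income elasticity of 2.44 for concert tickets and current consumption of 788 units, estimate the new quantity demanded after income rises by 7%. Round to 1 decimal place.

922.6

%ΔQ ≈ η × %ΔI = 2.44 × 7% = 17.08%.
New Q ≈ 788 × (1 + 0.1708) = 922.6.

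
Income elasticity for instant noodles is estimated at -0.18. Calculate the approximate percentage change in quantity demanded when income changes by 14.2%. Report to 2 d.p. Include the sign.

-2.56%

%ΔQ ≈ η × %ΔI = -0.18 × 14.2% = -2.56%.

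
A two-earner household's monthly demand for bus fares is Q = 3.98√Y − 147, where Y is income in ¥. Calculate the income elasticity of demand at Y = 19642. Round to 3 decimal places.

0.679

At Y = 19642: Q = 410.797.
dQ/dY = 3.98/(2√Y) = 0.0141991 at this income.
η = (dQ/dY)·(Y/Q) = 0.0141991 × (19642/410.797) = 0.679.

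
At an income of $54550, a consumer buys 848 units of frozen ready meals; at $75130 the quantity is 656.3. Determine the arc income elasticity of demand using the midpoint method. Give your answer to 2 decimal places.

ΔQ = 656.3 − 848 = -191.7; midpoint Q̄ = (848 + 656.3)/2 = 752.15.
ΔI = 75130 − 54550 = 20580; midpoint Ī = (54550 + 75130)/2 = 64840.
η = (ΔQ/Q̄) ÷ (ΔI/Ī) = (-191.7/752.15) ÷ (20580/64840) = -0.80.

-0.80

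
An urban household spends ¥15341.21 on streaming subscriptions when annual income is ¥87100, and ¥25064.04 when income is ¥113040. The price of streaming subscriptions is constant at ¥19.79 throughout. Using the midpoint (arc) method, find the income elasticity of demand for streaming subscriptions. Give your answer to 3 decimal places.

With a constant price, Q₁ = 15341.21/19.79 = 775.200 and Q₂ = 25064.04/19.79 = 1266.500 (equivalently, work directly with expenditure since P cancels).
Midpoint %ΔQ = (25064.04 − 15341.21)/20202.63 = 0.48127; midpoint %ΔI = (113040 − 87100)/100070 = 0.25922.
η = 0.48127 / 0.25922 = 1.857.

1.857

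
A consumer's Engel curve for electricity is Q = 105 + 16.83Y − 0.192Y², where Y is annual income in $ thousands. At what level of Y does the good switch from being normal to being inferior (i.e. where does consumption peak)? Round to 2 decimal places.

dQ/dY = 16.83 − 0.384Y.
The good is inferior where dQ/dY < 0. Setting dQ/dY = 0 gives Y = 16.83 / 0.384 = 43.83.

43.83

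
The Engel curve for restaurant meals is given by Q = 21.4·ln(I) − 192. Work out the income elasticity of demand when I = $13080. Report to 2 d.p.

At I = 13080: Q = 10.847.
dQ/dI = 21.4/I = 0.00163609 at this income.
η = (dQ/dI)·(I/Q) = 0.00163609 × (13080/10.847) = 1.97.

1.97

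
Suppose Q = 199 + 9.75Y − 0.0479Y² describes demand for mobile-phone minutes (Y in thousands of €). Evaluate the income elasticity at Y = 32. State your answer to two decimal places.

At Y = 32: Q = 461.9504.
dQ/dY = 9.75 − 0.0958Y = 6.68440.
η = (dQ/dY)·(Y/Q) = 6.68440 × (32/461.9504) = 0.46.

0.46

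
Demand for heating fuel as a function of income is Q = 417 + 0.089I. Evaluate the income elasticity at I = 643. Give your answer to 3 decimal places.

0.121

At I = 643: Q = 474.227.
dQ/dI = 0.089.
η = (dQ/dI)·(I/Q) = 0.089 × (643/474.227) = 0.121.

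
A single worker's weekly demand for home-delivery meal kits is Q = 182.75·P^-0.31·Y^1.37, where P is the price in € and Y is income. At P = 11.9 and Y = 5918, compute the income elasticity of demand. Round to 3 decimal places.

For a multiplicative demand Q = A·P^α·Y^β, the income elasticity is β everywhere.
Here β = 1.37, so η = 1.370.

1.370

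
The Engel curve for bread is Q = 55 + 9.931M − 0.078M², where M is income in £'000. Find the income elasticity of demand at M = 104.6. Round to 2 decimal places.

At M = 104.6: Q = 240.3721.
dQ/dM = 9.931 − 0.156M = -6.38660.
η = (dQ/dM)·(M/Q) = -6.38660 × (104.6/240.3721) = -2.78.

-2.78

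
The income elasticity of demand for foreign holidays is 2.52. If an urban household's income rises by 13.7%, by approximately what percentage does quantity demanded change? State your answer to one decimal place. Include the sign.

%ΔQ ≈ η × %ΔI = 2.52 × 13.7% = 34.5%.

34.5%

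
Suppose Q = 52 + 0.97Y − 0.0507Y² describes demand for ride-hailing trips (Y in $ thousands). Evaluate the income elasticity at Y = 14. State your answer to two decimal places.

-0.11

At Y = 14: Q = 55.6428.
dQ/dY = 0.97 − 0.1014Y = -0.44960.
η = (dQ/dY)·(Y/Q) = -0.44960 × (14/55.6428) = -0.11.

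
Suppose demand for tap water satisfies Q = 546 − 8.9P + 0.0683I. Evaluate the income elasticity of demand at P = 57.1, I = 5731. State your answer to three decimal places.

0.912

At P = 57.1, I = 5731: Q = 429.237.
Holding P constant, ∂Q/∂I = 0.0683.
η_I = (∂Q/∂I)·(I/Q) = 0.0683 × (5731/429.237) = 0.912.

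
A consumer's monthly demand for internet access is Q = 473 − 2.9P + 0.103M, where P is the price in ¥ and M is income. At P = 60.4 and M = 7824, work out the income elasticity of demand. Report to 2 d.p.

At P = 60.4, M = 7824: Q = 1103.712.
Holding P constant, ∂Q/∂M = 0.103.
η_M = (∂Q/∂M)·(M/Q) = 0.103 × (7824/1103.712) = 0.73.

0.73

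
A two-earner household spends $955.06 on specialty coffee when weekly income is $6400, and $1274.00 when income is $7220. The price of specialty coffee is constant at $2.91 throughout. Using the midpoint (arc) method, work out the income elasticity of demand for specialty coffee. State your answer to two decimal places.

With a constant price, Q₁ = 955.06/2.91 = 328.199 and Q₂ = 1274.00/2.91 = 437.801 (equivalently, work directly with expenditure since P cancels).
Midpoint %ΔQ = (1274.00 − 955.06)/1114.53 = 0.28617; midpoint %ΔI = (7220 − 6400)/6810 = 0.12041.
η = 0.28617 / 0.12041 = 2.38.

2.38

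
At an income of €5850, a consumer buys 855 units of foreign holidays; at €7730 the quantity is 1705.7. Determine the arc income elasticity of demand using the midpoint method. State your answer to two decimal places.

ΔQ = 1705.7 − 855 = 850.7; midpoint Q̄ = (855 + 1705.7)/2 = 1280.35.
ΔI = 7730 − 5850 = 1880; midpoint Ī = (5850 + 7730)/2 = 6790.
η = (ΔQ/Q̄) ÷ (ΔI/Ī) = (850.7/1280.35) ÷ (1880/6790) = 2.40.

2.40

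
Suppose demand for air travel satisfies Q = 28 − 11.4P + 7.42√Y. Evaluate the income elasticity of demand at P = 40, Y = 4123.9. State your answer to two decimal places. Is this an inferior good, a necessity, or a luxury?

At P = 40, Y = 4123.9: Q = 48.495.
Holding P constant, ∂Q/∂Y = 7.42/(2√Y) = 0.0577723.
η_Y = (∂Q/∂Y)·(Y/Q) = 0.0577723 × (4123.9/48.495) = 4.91.
Since η > 1, this is a luxury.

4.91 (luxury)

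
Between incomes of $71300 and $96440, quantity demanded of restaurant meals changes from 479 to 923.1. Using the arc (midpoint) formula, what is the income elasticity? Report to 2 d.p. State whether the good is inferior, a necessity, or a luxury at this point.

2.11 (luxury)

ΔQ = 923.1 − 479 = 444.1; midpoint Q̄ = (479 + 923.1)/2 = 701.05.
ΔI = 96440 − 71300 = 25140; midpoint Ī = (71300 + 96440)/2 = 83870.
η = (ΔQ/Q̄) ÷ (ΔI/Ī) = (444.1/701.05) ÷ (25140/83870) = 2.11.
η > 1 ⇒ luxury.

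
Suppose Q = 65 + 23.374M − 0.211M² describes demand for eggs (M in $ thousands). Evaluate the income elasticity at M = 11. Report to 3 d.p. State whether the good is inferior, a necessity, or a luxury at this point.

At M = 11: Q = 296.5830.
dQ/dM = 23.374 − 0.422M = 18.73200.
η = (dQ/dM)·(M/Q) = 18.73200 × (11/296.5830) = 0.695.
0 < η < 1 ⇒ necessity.

0.695 (necessity)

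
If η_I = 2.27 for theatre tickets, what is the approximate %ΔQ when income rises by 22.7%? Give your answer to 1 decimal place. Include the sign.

51.5%

%ΔQ ≈ η × %ΔI = 2.27 × 22.7% = 51.5%.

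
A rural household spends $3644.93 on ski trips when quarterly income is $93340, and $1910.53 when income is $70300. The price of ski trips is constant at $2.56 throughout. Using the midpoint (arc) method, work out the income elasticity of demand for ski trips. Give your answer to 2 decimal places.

With a constant price, Q₁ = 3644.93/2.56 = 1423.801 and Q₂ = 1910.53/2.56 = 746.301 (equivalently, work directly with expenditure since P cancels).
Midpoint %ΔQ = (1910.53 − 3644.93)/2777.73 = -0.62439; midpoint %ΔI = (70300 − 93340)/81820 = -0.28159.
η = -0.62439 / -0.28159 = 2.22.

2.22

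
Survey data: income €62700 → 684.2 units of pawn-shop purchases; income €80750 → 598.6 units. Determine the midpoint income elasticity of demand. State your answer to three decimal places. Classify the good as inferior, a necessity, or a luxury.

ΔQ = 598.6 − 684.2 = -85.6; midpoint Q̄ = (684.2 + 598.6)/2 = 641.4.
ΔI = 80750 − 62700 = 18050; midpoint Ī = (62700 + 80750)/2 = 71725.
η = (ΔQ/Q̄) ÷ (ΔI/Ī) = (-85.6/641.4) ÷ (18050/71725) = -0.530.
η < 0 ⇒ inferior good.

-0.530 (inferior good)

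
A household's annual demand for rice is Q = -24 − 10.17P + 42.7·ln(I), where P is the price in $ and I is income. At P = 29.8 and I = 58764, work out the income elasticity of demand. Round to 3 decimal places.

0.301

At P = 29.8, I = 58764: Q = 141.835.
Holding P constant, ∂Q/∂I = 42.7/I = 0.000726635.
η_I = (∂Q/∂I)·(I/Q) = 0.000726635 × (58764/141.835) = 0.301.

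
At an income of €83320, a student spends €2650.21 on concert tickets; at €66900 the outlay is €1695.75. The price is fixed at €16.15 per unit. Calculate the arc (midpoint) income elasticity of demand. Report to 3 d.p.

2.009

With a constant price, Q₁ = 2650.21/16.15 = 164.100 and Q₂ = 1695.75/16.15 = 105.000 (equivalently, work directly with expenditure since P cancels).
Midpoint %ΔQ = (1695.75 − 2650.21)/2172.98 = -0.43924; midpoint %ΔI = (66900 − 83320)/75110 = -0.21861.
η = -0.43924 / -0.21861 = 2.009.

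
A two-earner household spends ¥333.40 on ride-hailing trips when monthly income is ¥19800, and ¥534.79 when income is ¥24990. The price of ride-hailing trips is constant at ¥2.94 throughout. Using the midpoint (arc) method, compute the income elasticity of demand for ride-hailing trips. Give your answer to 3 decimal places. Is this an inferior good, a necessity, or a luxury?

With a constant price, Q₁ = 333.40/2.94 = 113.401 and Q₂ = 534.79/2.94 = 181.901 (equivalently, work directly with expenditure since P cancels).
Midpoint %ΔQ = (534.79 − 333.40)/434.10 = 0.46393; midpoint %ΔI = (24990 − 19800)/22395 = 0.23175.
η = 0.46393 / 0.23175 = 2.002.
η > 1 ⇒ luxury.

2.002 (luxury)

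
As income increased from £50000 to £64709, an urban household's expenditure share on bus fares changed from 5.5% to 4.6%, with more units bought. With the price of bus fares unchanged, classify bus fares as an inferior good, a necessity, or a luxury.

Quantity rises but the budget share falls as income rises, so 0 < η < 1.

necessity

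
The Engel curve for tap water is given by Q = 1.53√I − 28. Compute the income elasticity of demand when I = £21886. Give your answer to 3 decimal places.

At I = 21886: Q = 198.347.
dQ/dI = 1.53/(2√I) = 0.00517104 at this income.
η = (dQ/dI)·(I/Q) = 0.00517104 × (21886/198.347) = 0.571.

0.571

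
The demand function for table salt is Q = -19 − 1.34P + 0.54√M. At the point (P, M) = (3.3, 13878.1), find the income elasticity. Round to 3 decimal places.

At P = 3.3, M = 13878.1: Q = 40.193.
Holding P constant, ∂Q/∂M = 0.54/(2√M) = 0.00229192.
η_M = (∂Q/∂M)·(M/Q) = 0.00229192 × (13878.1/40.193) = 0.791.

0.791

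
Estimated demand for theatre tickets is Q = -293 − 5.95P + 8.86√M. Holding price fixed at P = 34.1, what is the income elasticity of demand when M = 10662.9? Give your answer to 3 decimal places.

1.092

At P = 34.1, M = 10662.9: Q = 419.000.
Holding P constant, ∂Q/∂M = 8.86/(2√M) = 0.0429009.
η_M = (∂Q/∂M)·(M/Q) = 0.0429009 × (10662.9/419.000) = 1.092.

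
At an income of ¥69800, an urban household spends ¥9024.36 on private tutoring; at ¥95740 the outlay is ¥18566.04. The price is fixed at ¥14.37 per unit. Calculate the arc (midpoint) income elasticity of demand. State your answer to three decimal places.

2.207

With a constant price, Q₁ = 9024.36/14.37 = 628.000 and Q₂ = 18566.04/14.37 = 1292.000 (equivalently, work directly with expenditure since P cancels).
Midpoint %ΔQ = (18566.04 − 9024.36)/13795.20 = 0.69167; midpoint %ΔI = (95740 − 69800)/82770 = 0.31340.
η = 0.69167 / 0.31340 = 2.207.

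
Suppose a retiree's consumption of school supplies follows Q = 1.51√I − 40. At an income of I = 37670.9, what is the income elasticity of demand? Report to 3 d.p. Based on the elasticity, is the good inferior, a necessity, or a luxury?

0.579 (necessity)

At I = 37670.9: Q = 253.076.
dQ/dI = 1.51/(2√I) = 0.00388995 at this income.
η = (dQ/dI)·(I/Q) = 0.00388995 × (37670.9/253.076) = 0.579.
Since 0 < η < 1, the good is a necessity.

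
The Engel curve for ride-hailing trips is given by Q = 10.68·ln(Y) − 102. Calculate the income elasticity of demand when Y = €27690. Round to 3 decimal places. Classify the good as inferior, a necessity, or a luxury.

At Y = 27690: Q = 7.244.
dQ/dY = 10.68/Y = 0.000385699 at this income.
η = (dQ/dY)·(Y/Q) = 0.000385699 × (27690/7.244) = 1.474.
Since η > 1, the good is a luxury.

1.474 (luxury)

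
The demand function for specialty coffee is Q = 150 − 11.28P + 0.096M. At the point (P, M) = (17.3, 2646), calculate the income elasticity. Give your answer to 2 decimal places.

1.22

At P = 17.3, M = 2646: Q = 208.872.
Holding P constant, ∂Q/∂M = 0.096.
η_M = (∂Q/∂M)·(M/Q) = 0.096 × (2646/208.872) = 1.22.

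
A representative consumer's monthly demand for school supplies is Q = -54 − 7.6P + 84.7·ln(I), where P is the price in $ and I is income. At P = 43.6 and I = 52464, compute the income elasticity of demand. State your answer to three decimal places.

At P = 43.6, I = 52464: Q = 535.150.
Holding P constant, ∂Q/∂I = 84.7/I = 0.00161444.
η_I = (∂Q/∂I)·(I/Q) = 0.00161444 × (52464/535.150) = 0.158.

0.158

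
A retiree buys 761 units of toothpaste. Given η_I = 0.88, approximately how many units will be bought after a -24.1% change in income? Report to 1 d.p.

%ΔQ ≈ η × %ΔI = 0.88 × (-24.1%) = -21.208%.
New Q ≈ 761 × (1 − 0.21208) = 599.6.

599.6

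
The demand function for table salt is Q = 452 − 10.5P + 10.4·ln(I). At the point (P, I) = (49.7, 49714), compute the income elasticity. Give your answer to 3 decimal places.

At P = 49.7, I = 49714: Q = 42.616.
Holding P constant, ∂Q/∂I = 10.4/I = 0.000209197.
η_I = (∂Q/∂I)·(I/Q) = 0.000209197 × (49714/42.616) = 0.244.

0.244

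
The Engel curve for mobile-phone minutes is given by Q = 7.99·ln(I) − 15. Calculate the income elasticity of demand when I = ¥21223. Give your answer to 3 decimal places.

0.124

At I = 21223: Q = 64.603.
dQ/dI = 7.99/I = 0.000376478 at this income.
η = (dQ/dI)·(I/Q) = 0.000376478 × (21223/64.603) = 0.124.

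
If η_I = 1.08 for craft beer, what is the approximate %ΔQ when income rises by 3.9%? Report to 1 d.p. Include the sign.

%ΔQ ≈ η × %ΔI = 1.08 × 3.9% = 4.2%.

4.2%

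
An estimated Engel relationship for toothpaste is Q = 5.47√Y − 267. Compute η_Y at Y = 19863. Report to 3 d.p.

0.765

At Y = 19863: Q = 503.921.
dQ/dY = 5.47/(2√Y) = 0.019406 at this income.
η = (dQ/dY)·(Y/Q) = 0.019406 × (19863/503.921) = 0.765.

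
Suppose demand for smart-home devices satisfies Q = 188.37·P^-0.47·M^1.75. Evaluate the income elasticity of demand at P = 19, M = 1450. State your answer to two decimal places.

For a multiplicative demand Q = A·P^α·M^β, the income elasticity is β everywhere.
Here β = 1.75, so η = 1.75.

1.75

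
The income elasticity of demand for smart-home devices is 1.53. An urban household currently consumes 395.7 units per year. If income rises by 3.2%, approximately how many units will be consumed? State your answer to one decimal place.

%ΔQ ≈ η × %ΔI = 1.53 × 3.2% = 4.896%.
New Q ≈ 395.7 × (1 + 0.04896) = 415.1.

415.1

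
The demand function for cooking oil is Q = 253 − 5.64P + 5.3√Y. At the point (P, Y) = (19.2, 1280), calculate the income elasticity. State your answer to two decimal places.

0.28

At P = 19.2, Y = 1280: Q = 334.331.
Holding P constant, ∂Q/∂Y = 5.3/(2√Y) = 0.0740698.
η_Y = (∂Q/∂Y)·(Y/Q) = 0.0740698 × (1280/334.331) = 0.28.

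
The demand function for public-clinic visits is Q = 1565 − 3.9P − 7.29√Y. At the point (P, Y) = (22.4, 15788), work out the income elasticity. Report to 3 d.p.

-0.815

At P = 22.4, Y = 15788: Q = 561.649.
Holding P constant, ∂Q/∂Y = -7.29/(2√Y) = -0.0290091.
η_Y = (∂Q/∂Y)·(Y/Q) = -0.0290091 × (15788/561.649) = -0.815.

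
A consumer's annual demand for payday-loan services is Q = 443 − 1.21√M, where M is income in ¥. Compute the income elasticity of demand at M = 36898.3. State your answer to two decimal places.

-0.55

At M = 36898.3: Q = 210.572.
dQ/dM = -1.21/(2√M) = -0.00314958 at this income.
η = (dQ/dM)·(M/Q) = -0.00314958 × (36898.3/210.572) = -0.55.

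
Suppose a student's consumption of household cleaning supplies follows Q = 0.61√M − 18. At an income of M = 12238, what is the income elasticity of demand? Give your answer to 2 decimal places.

0.68

At M = 12238: Q = 49.482.
dQ/dM = 0.61/(2√M) = 0.00275705 at this income.
η = (dQ/dM)·(M/Q) = 0.00275705 × (12238/49.482) = 0.68.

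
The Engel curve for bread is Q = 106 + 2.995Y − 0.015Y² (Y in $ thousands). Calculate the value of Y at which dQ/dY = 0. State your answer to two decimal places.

99.83

dQ/dY = 2.995 − 0.03Y.
The good is inferior where dQ/dY < 0. Setting dQ/dY = 0 gives Y = 2.995 / 0.03 = 99.83.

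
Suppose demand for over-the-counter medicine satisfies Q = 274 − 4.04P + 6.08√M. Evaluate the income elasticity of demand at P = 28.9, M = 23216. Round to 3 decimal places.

0.427

At P = 28.9, M = 23216: Q = 1083.641.
Holding P constant, ∂Q/∂M = 6.08/(2√M) = 0.0199517.
η_M = (∂Q/∂M)·(M/Q) = 0.0199517 × (23216/1083.641) = 0.427.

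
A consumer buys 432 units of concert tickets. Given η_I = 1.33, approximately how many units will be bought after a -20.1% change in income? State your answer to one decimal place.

316.5

%ΔQ ≈ η × %ΔI = 1.33 × (-20.1%) = -26.733%.
New Q ≈ 432 × (1 − 0.26733) = 316.5.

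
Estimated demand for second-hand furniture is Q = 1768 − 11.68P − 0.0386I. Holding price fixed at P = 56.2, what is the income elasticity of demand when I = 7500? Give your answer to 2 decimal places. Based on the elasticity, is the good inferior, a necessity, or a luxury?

At P = 56.2, I = 7500: Q = 822.084.
Holding P constant, ∂Q/∂I = −0.0386.
η_I = (∂Q/∂I)·(I/Q) = -0.0386 × (7500/822.084) = -0.35.
Since η < 0, this is an inferior good.

-0.35 (inferior good)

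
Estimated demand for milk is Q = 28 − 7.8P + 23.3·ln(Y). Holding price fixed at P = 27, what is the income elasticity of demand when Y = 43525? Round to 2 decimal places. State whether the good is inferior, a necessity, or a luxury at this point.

0.35 (necessity)

At P = 27, Y = 43525: Q = 66.269.
Holding P constant, ∂Q/∂Y = 23.3/Y = 0.000535325.
η_Y = (∂Q/∂Y)·(Y/Q) = 0.000535325 × (43525/66.269) = 0.35.
Since 0 < η < 1, this is a necessity.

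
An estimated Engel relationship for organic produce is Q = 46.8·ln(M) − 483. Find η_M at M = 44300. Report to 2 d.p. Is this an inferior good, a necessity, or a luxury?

2.64 (luxury)

At M = 44300: Q = 17.701.
dQ/dM = 46.8/M = 0.00105643 at this income.
η = (dQ/dM)·(M/Q) = 0.00105643 × (44300/17.701) = 2.64.
Since η > 1, the good is a luxury.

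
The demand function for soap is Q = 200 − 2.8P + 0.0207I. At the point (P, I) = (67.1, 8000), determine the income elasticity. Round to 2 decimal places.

0.93

At P = 67.1, I = 8000: Q = 177.720.
Holding P constant, ∂Q/∂I = 0.0207.
η_I = (∂Q/∂I)·(I/Q) = 0.0207 × (8000/177.720) = 0.93.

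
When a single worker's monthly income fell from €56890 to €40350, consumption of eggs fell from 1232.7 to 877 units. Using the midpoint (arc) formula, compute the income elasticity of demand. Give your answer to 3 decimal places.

ΔQ = 877 − 1232.7 = -355.7; midpoint Q̄ = (1232.7 + 877)/2 = 1054.85.
ΔI = 40350 − 56890 = -16540; midpoint Ī = (56890 + 40350)/2 = 48620.
η = (ΔQ/Q̄) ÷ (ΔI/Ī) = (-355.7/1054.85) ÷ (-16540/48620) = 0.991.

0.991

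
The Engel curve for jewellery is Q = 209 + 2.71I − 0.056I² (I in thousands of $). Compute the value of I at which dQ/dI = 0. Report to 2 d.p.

24.20

dQ/dI = 2.71 − 0.112I.
The good is inferior where dQ/dI < 0. Setting dQ/dI = 0 gives I = 2.71 / 0.112 = 24.20.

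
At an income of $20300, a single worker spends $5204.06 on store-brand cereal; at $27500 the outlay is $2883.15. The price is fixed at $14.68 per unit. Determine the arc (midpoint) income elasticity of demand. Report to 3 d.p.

With a constant price, Q₁ = 5204.06/14.68 = 354.500 and Q₂ = 2883.15/14.68 = 196.400 (equivalently, work directly with expenditure since P cancels).
Midpoint %ΔQ = (2883.15 − 5204.06)/4043.61 = -0.57397; midpoint %ΔI = (27500 − 20300)/23900 = 0.30126.
η = -0.57397 / 0.30126 = -1.905.

-1.905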